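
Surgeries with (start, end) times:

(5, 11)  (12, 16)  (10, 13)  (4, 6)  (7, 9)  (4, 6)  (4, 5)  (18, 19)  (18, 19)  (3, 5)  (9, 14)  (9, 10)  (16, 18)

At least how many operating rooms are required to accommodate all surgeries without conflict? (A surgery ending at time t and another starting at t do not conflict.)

Count concurrent intervals with a sweep; the peak is the room count.
Events (time:±→running): 3:+→1 4:+→2 4:+→3 4:+→4 … peak 4.

4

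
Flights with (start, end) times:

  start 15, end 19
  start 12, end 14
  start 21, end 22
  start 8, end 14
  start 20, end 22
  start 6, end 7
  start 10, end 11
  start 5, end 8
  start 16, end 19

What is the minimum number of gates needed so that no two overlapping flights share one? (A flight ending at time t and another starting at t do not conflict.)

2

Events (time:±→running): 5:+→1 6:+→2 … peak 2.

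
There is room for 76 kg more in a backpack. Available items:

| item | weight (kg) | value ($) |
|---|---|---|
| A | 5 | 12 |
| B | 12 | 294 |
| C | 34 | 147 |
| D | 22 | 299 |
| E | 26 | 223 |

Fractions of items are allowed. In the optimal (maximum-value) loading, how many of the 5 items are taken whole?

Sort by value per unit weight and fill in that order.
Ratios (sorted): B 24.50, D 13.59, E 8.58, C 4.32, A 2.40
take B (12 @ 294); take D (22 @ 299); take E (26 @ 223); take 16/34 of C → 69.18. Capacity used 76/76.
3 item(s) taken whole; one partial (take 16/34 of C).

3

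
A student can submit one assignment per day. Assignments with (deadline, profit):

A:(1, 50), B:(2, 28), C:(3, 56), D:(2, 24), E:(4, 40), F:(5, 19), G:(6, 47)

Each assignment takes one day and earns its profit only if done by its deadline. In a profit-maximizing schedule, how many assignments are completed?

By profit: C(d3,56), A(d1,50), G(d6,47), E(d4,40), B(d2,28), D(d2,24), F(d5,19)
C→slot 3; A→slot 1; G→slot 6; E→slot 4; B→slot 2; D skipped; F→slot 5.
6 of 7 scheduled.

6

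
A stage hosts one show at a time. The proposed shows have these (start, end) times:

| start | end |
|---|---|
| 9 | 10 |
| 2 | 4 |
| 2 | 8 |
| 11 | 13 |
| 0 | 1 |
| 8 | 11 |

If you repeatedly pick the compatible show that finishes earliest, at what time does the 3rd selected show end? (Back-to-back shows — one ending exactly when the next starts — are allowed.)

Sorted by end: (0,1)  (2,4)  (2,8)  (9,10)  (8,11)  (11,13)
take (0,1); take (2,4); skip (2,8); take (9,10); take (11,13).
Selected: (0,1) (2,4) (9,10) (11,13)

10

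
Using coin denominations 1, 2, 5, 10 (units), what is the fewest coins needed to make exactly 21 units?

21 = 2×10 + 1×1
Total coins = 2 + 1 = 3

3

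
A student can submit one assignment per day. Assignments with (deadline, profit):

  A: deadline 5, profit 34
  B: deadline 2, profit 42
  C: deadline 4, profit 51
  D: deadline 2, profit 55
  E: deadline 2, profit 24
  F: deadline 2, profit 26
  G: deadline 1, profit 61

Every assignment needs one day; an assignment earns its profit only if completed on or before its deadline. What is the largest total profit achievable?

Take jobs in profit order; each goes to the latest open slot no later than its deadline.
By profit: G(d1,61), D(d2,55), C(d4,51), B(d2,42), A(d5,34), F(d2,26), E(d2,24)
G→slot 1; D→slot 2; C→slot 4; B skipped; A→slot 5; F skipped; E skipped.
Profit = 61 + 55 + 51 + 34 = 201

201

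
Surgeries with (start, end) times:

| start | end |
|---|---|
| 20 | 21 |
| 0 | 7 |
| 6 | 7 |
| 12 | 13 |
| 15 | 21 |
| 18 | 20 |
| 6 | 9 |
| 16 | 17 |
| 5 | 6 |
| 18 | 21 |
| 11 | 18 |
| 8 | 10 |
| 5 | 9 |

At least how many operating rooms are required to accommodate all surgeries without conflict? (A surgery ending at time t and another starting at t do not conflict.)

4

Count concurrent intervals with a sweep; the peak is the room count.
Events (time:±→running): 0:+→1 5:+→2 5:+→3 6:-→2 6:+→3 6:+→4 … peak 4.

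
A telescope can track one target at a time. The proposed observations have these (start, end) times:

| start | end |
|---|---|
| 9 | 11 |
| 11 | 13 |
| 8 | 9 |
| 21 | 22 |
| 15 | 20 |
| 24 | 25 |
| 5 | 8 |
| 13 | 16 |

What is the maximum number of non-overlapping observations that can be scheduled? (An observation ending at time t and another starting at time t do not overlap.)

7

Sort by end time and greedily take each interval whose start is ≥ the last chosen end.
Sorted by end: (5,8)  (8,9)  (9,11)  (11,13)  (13,16)  (15,20)  (21,22)  (24,25)
take (5,8); take (8,9); take (9,11); take (11,13); take (13,16); take (21,22); take (24,25).
Selected 7 observations.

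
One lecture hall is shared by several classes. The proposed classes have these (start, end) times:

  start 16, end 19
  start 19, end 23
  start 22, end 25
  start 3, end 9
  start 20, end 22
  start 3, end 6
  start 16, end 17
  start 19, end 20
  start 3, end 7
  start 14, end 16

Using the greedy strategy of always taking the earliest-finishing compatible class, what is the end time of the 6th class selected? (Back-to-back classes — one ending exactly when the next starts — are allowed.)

Greedy by earliest finish: after sorting by end time, pick each interval compatible with the last pick.
Sorted by end: (3,6)  (3,7)  (3,9)  (14,16)  (16,17)  (16,19)  (19,20)  (20,22)  (19,23)  (22,25)
take (3,6); skip (3,7); take (14,16); take (16,17); take (19,20); take (20,22); skip (19,23); take (22,25).
Selected: (3,6) (14,16) (16,17) (19,20) (20,22) (22,25)

25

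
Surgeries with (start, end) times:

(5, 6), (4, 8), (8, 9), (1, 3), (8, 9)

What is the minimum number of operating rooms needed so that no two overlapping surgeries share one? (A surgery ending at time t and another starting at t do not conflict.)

Events (time:±→running): 1:+→1 3:-→0 4:+→1 5:+→2 … peak 2.

2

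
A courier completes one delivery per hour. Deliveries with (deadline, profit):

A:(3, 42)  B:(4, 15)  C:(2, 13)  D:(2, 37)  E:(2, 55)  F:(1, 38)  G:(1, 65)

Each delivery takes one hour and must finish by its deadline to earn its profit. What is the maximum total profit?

Sort by profit descending; place each in the latest free slot ≤ its deadline.
By profit: G(d1,65), E(d2,55), A(d3,42), F(d1,38), D(d2,37), B(d4,15), C(d2,13)
G→slot 1; E→slot 2; A→slot 3; F skipped; D skipped; B→slot 4; C skipped.
Profit = 65 + 55 + 42 + 15 = 177

177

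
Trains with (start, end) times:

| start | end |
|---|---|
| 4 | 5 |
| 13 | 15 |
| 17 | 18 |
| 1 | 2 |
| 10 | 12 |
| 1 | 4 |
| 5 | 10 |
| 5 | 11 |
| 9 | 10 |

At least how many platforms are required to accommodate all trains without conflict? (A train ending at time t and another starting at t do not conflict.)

starts: [1, 1, 4, 5, 5, 9, 10, 13, 17]
ends:   [2, 4, 5, 10, 10, 11, 12, 15, 18]
s1→1 s1→2 e2→1 e4→0 s4→1 e5→0 s5→1 s5→2 s9→3  — peak 3.

3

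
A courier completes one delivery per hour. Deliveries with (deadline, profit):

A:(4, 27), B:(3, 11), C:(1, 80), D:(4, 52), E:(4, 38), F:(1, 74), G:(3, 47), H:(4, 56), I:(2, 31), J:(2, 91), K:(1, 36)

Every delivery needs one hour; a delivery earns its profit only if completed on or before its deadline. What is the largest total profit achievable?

Take jobs in profit order; each goes to the latest open slot no later than its deadline.
Profit order: J=91 C=80 F=74 H=56 D=52 G=47 E=38 K=36 I=31 A=27 B=11
Assign: J→slot 2, C→slot 1, F skipped, H→slot 4, D→slot 3, G skipped, E skipped, K skipped, I skipped, A skipped, B skipped.
Slots: [1:C] [2:J] [3:D] [4:H]
Profit = 80 + 91 + 52 + 56 = 279

279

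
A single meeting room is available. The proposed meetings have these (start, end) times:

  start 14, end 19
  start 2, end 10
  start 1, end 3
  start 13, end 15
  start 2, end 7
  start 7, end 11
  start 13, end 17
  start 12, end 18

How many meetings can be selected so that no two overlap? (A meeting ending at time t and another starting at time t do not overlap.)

Greedy by earliest finish: after sorting by end time, pick each interval compatible with the last pick.
By end time: (1,3), (2,7), (2,10), (7,11), (13,15), (13,17), (12,18), (14,19).
Pick (1,3); next start ≥ 3 → (7,11); next start ≥ 11 → (13,15).
Selected 3 meetings.

3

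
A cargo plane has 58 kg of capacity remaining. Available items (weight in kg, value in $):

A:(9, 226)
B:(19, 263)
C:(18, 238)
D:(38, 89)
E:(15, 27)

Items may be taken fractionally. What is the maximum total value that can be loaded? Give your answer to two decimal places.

755.11

Ratios (sorted): A 25.11, B 13.84, C 13.22, D 2.34, E 1.80
take A (9 @ 226); take B (19 @ 263); take C (18 @ 238); take 12/38 of D → 28.11. Capacity used 58/58.
Total value = 755.11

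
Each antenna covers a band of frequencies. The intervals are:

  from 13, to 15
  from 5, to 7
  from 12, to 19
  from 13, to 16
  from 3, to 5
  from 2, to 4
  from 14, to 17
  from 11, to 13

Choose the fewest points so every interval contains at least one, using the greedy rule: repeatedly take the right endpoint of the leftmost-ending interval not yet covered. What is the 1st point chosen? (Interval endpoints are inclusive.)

By right end: [2,4]  [3,5]  [5,7]  [11,13]  [13,15]  [13,16]  [14,17]  [12,19]
[2,4] uncovered → point at 4; [5,7] uncovered → point at 7; [11,13] uncovered → point at 13; [14,17] uncovered → point at 17.
Points: 4, 7, 13, 17 (4 total).

4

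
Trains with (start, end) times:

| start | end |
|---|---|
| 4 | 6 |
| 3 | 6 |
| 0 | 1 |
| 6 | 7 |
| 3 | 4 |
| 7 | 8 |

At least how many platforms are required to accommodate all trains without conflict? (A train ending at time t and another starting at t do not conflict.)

2

Count concurrent intervals with a sweep; the peak is the room count.
Events (time:±→running): 0:+→1 1:-→0 3:+→1 3:+→2 … peak 2.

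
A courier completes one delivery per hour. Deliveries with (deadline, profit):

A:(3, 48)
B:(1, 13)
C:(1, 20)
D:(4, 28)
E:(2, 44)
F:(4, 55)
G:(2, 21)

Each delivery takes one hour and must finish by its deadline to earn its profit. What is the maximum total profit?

175

Profit order: F=55 A=48 E=44 D=28 G=21 C=20 B=13
Assign: F→slot 4, A→slot 3, E→slot 2, D→slot 1, G skipped, C skipped, B skipped.
Slots: [1:D] [2:E] [3:A] [4:F]
Profit = 28 + 44 + 48 + 55 = 175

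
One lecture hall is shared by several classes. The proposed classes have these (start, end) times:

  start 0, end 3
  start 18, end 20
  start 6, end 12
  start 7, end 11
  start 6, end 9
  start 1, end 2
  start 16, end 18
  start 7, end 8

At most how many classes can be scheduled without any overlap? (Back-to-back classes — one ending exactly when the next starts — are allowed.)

4

Greedy by earliest finish: after sorting by end time, pick each interval compatible with the last pick.
By end time: (1,2), (0,3), (7,8), (6,9), (7,11), (6,12), (16,18), (18,20).
Pick (1,2); next start ≥ 2 → (7,8); next start ≥ 8 → (16,18); next start ≥ 18 → (18,20).
Selected 4 classes.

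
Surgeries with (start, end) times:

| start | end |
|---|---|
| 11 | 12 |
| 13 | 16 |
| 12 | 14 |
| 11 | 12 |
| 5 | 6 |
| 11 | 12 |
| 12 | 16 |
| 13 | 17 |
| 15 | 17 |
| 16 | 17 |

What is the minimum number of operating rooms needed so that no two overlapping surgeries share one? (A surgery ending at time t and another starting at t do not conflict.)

Events (time:±→running): 5:+→1 6:-→0 11:+→1 11:+→2 11:+→3 12:-→2 12:-→1 12:-→0 12:+→1 12:+→2 13:+→3 13:+→4 … peak 4.

4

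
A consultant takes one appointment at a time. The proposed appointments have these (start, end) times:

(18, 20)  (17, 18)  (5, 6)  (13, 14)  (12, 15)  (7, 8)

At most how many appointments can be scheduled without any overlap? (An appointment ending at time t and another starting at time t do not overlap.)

Sorted by end: (5,6)  (7,8)  (13,14)  (12,15)  (17,18)  (18,20)
take (5,6); take (7,8); take (13,14); take (17,18); take (18,20).
Selected 5 appointments.

5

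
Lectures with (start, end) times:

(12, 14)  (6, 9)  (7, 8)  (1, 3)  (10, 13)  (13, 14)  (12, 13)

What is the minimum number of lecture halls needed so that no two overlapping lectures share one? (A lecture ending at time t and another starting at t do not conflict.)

Count concurrent intervals with a sweep; the peak is the room count.
starts: [1, 6, 7, 10, 12, 12, 13]
ends:   [3, 8, 9, 13, 13, 14, 14]
s1→1 e3→0 s6→1 s7→2 e8→1 e9→0 s10→1 s12→2 s12→3  — peak 3.

3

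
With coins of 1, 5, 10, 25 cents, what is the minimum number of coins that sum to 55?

3

55 = 2×25 + 1×5
Total coins = 2 + 1 = 3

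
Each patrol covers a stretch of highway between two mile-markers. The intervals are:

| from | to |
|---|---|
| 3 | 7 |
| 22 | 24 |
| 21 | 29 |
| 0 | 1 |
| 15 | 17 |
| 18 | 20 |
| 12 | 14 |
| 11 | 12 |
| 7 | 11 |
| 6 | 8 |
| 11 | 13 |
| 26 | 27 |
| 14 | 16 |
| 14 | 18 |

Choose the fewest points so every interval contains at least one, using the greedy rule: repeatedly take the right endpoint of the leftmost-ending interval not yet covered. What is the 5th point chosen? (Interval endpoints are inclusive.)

Sorted: [0,1] [3,7] [6,8] [7,11] [11,12] [11,13] [12,14] [14,16] [15,17] [14,18] [18,20] [22,24] [26,27] [21,29]
{[0,1]} hit by 1; {[3,7],[6,8],[7,11]} hit by 7; {[11,12],[11,13],[12,14]} hit by 12; {[14,16],[15,17],[14,18]} hit by 16; {[18,20]} hit by 20; {[22,24]} hit by 24; {[26,27],[21,29]} hit by 27.
Points: 1, 7, 12, 16, 20, 24, 27 (7 total).

20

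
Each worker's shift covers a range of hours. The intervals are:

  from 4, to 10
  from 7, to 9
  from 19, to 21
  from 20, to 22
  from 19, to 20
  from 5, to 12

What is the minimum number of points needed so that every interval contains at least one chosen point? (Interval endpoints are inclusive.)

Sorted: [7,9] [4,10] [5,12] [19,20] [19,21] [20,22]
{[7,9],[4,10],[5,12]} hit by 9; {[19,20],[19,21],[20,22]} hit by 20.
Points: 9, 20 (2 total).

2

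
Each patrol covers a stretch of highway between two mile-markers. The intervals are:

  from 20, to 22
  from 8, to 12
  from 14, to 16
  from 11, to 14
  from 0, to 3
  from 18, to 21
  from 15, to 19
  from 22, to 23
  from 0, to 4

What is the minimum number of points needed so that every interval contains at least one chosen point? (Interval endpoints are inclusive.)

Process intervals by earliest right end; each time one isn't hit yet, stab at its right endpoint.
Sorted: [0,3] [0,4] [8,12] [11,14] [14,16] [15,19] [18,21] [20,22] [22,23]
{[0,3],[0,4]} hit by 3; {[8,12],[11,14]} hit by 12; {[14,16],[15,19]} hit by 16; {[18,21],[20,22]} hit by 21; {[22,23]} hit by 23.
Points: 3, 12, 16, 21, 23 (5 total).

5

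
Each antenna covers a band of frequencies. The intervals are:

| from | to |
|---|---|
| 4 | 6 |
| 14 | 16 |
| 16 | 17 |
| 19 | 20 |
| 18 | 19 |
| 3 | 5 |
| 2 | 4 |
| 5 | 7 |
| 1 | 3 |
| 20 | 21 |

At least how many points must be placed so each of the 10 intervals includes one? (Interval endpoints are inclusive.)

Sort by right endpoint; whenever an interval is uncovered, place a point at its right end.
By right end: [1,3]  [2,4]  [3,5]  [4,6]  [5,7]  [14,16]  [16,17]  [18,19]  [19,20]  [20,21]
[1,3] uncovered → point at 3; [4,6] uncovered → point at 6; [14,16] uncovered → point at 16; [18,19] uncovered → point at 19; [20,21] uncovered → point at 21.
Points: 3, 6, 16, 19, 21 (5 total).

5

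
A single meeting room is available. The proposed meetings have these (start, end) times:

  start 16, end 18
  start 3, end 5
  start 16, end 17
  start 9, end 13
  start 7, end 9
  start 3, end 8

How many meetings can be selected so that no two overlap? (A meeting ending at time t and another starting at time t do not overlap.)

4

By end time: (3,5), (3,8), (7,9), (9,13), (16,17), (16,18).
Pick (3,5); next start ≥ 5 → (7,9); next start ≥ 9 → (9,13); next start ≥ 13 → (16,17).
Selected 4 meetings.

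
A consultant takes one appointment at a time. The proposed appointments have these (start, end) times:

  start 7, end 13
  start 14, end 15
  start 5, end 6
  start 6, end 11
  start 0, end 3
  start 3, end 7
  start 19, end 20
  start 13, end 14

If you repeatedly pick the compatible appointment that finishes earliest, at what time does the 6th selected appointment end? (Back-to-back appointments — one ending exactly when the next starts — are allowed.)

20

By end time: (0,3), (5,6), (3,7), (6,11), (7,13), (13,14), (14,15), (19,20).
Pick (0,3); next start ≥ 3 → (5,6); next start ≥ 6 → (6,11); next start ≥ 11 → (13,14); next start ≥ 14 → (14,15); next start ≥ 15 → (19,20).
Selected: (0,3) (5,6) (6,11) (13,14) (14,15) (19,20)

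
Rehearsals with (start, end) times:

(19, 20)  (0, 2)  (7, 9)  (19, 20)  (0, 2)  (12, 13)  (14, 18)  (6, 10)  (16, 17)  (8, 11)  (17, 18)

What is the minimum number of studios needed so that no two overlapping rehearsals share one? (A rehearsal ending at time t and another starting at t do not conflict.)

Count concurrent intervals with a sweep; the peak is the room count.
starts: [0, 0, 6, 7, 8, 12, 14, 16, 17, 19, 19]
ends:   [2, 2, 9, 10, 11, 13, 17, 18, 18, 20, 20]
s0→1 s0→2 e2→1 e2→0 s6→1 s7→2 s8→3  — peak 3.

3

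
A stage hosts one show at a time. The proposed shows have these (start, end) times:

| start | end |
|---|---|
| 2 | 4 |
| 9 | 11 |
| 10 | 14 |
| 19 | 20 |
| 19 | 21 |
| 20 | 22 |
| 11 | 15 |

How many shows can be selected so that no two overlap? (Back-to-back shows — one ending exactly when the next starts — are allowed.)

5

By end time: (2,4), (9,11), (10,14), (11,15), (19,20), (19,21), (20,22).
Pick (2,4); next start ≥ 4 → (9,11); next start ≥ 11 → (11,15); next start ≥ 15 → (19,20); next start ≥ 20 → (20,22).
Selected 5 shows.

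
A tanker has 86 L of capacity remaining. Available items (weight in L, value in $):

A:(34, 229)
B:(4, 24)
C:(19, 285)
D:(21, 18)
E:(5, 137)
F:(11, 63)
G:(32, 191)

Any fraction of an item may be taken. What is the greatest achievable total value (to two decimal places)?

Ratios (sorted): E 27.40, C 15.00, A 6.74, B 6.00, G 5.97, F 5.73, D 0.86
take E (5 @ 137); take C (19 @ 285); take A (34 @ 229); take B (4 @ 24); take 24/32 of G → 143.25. Capacity used 86/86.
Total value = 818.25

818.25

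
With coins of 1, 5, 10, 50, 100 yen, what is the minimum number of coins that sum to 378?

378 = 3×100 + 1×50 + 2×10 + 1×5 + 3×1
Total coins = 3 + 1 + 2 + 1 + 3 = 10

10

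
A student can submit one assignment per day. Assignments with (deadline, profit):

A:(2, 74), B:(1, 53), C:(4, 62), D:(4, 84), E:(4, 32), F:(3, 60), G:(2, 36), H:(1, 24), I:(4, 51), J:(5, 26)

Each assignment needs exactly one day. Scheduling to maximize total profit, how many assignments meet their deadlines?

By profit: D(d4,84), A(d2,74), C(d4,62), F(d3,60), B(d1,53), I(d4,51), G(d2,36), E(d4,32), J(d5,26), H(d1,24)
D→slot 4; A→slot 2; C→slot 3; F→slot 1; B skipped; I skipped; G skipped; E skipped; J→slot 5; H skipped.
5 of 10 scheduled.

5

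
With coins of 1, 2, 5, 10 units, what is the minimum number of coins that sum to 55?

6

Greedy: take as many of the largest coin as possible, then repeat with the remainder.
55 = 5×10 + 1×5
Total coins = 5 + 1 = 6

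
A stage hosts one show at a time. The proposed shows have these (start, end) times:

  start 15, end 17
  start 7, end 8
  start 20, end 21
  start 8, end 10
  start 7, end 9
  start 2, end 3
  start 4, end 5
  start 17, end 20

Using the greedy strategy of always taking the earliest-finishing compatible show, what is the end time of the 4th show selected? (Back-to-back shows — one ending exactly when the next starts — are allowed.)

Order by finish time; keep every interval that doesn't clash with the previous kept one.
By end time: (2,3), (4,5), (7,8), (7,9), (8,10), (15,17), (17,20), (20,21).
Pick (2,3); next start ≥ 3 → (4,5); next start ≥ 5 → (7,8); next start ≥ 8 → (8,10); next start ≥ 10 → (15,17); next start ≥ 17 → (17,20); next start ≥ 20 → (20,21).
Selected: (2,3) (4,5) (7,8) (8,10) (15,17) (17,20) (20,21)

10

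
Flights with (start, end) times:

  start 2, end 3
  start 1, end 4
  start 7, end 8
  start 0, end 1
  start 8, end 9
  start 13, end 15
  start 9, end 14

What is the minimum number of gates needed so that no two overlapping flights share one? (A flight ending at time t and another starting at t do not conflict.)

2

Count concurrent intervals with a sweep; the peak is the room count.
Events (time:±→running): 0:+→1 1:-→0 1:+→1 2:+→2 … peak 2.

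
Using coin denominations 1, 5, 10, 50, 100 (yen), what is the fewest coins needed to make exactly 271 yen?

Use the largest denomination that fits, subtract, and repeat.
271 = 2×100 + 1×50 + 2×10 + 1×1
Total coins = 2 + 1 + 2 + 1 = 6

6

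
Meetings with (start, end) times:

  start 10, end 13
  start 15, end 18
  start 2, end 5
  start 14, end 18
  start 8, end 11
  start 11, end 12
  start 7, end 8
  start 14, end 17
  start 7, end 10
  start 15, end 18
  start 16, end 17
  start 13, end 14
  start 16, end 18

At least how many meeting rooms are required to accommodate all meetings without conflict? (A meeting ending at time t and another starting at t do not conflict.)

6

Events (time:±→running): 2:+→1 5:-→0 7:+→1 7:+→2 8:-→1 8:+→2 10:-→1 10:+→2 11:-→1 11:+→2 12:-→1 13:-→0 13:+→1 14:-→0 14:+→1 14:+→2 15:+→3 15:+→4 16:+→5 16:+→6 … peak 6.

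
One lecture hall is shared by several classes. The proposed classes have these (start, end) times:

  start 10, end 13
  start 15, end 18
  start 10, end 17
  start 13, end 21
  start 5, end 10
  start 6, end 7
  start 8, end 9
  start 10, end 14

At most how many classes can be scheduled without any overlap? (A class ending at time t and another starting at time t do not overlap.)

4

Order by finish time; keep every interval that doesn't clash with the previous kept one.
Sorted by end: (6,7)  (8,9)  (5,10)  (10,13)  (10,14)  (10,17)  (15,18)  (13,21)
take (6,7); take (8,9); take (10,13); take (15,18); skip (13,21).
Selected 4 classes.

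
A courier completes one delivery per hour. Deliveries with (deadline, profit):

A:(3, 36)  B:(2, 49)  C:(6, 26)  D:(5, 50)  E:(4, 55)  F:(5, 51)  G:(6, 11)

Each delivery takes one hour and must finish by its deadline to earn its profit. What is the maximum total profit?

267

Take jobs in profit order; each goes to the latest open slot no later than its deadline.
By profit: E(d4,55), F(d5,51), D(d5,50), B(d2,49), A(d3,36), C(d6,26), G(d6,11)
E→slot 4; F→slot 5; D→slot 3; B→slot 2; A→slot 1; C→slot 6; G skipped.
Profit = 36 + 49 + 50 + 55 + 51 + 26 = 267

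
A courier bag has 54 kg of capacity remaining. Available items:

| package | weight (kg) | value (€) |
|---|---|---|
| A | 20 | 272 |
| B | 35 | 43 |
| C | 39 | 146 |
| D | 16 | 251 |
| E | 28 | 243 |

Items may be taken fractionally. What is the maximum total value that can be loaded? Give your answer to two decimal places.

Greedy by value/weight ratio, highest first.
Ratios (sorted): D 15.69, A 13.60, E 8.68, C 3.74, B 1.23
take D (16 @ 251); take A (20 @ 272); take 18/28 of E → 156.21. Capacity used 54/54.
Total value = 679.21

679.21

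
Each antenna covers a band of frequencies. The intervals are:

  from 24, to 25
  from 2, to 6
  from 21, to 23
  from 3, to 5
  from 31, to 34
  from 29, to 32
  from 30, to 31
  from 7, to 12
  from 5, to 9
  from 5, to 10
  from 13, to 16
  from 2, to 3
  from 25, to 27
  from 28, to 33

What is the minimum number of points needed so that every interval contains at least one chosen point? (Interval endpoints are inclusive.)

6

By right end: [2,3]  [3,5]  [2,6]  [5,9]  [5,10]  [7,12]  [13,16]  [21,23]  [24,25]  [25,27]  [30,31]  [29,32]  [28,33]  [31,34]
[2,3] uncovered → point at 3; [5,9] uncovered → point at 9; [13,16] uncovered → point at 16; [21,23] uncovered → point at 23; [24,25] uncovered → point at 25; [30,31] uncovered → point at 31.
Points: 3, 9, 16, 23, 25, 31 (6 total).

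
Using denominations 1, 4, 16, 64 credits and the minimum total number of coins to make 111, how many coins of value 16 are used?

2

111 = 1×64 + 2×16 + 3×4 + 3×1
Count of 16: 2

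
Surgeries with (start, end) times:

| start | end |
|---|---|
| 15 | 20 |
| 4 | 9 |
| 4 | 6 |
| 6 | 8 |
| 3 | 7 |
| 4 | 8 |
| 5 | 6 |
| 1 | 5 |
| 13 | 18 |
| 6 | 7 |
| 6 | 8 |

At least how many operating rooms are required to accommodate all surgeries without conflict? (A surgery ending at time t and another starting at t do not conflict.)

The answer is the maximum number of intervals overlapping at any instant.
starts: [1, 3, 4, 4, 4, 5, 6, 6, 6, 13, 15]
ends:   [5, 6, 6, 7, 7, 8, 8, 8, 9, 18, 20]
s1→1 s3→2 s4→3 s4→4 s4→5 e5→4 s5→5 e6→4 e6→3 s6→4 s6→5 s6→6  — peak 6.

6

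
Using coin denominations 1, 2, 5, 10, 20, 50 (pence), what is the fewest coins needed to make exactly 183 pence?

Greedy: take as many of the largest coin as possible, then repeat with the remainder.
183 = 3×50 + 1×20 + 1×10 + 1×2 + 1×1
Total coins = 3 + 1 + 1 + 1 + 1 = 7

7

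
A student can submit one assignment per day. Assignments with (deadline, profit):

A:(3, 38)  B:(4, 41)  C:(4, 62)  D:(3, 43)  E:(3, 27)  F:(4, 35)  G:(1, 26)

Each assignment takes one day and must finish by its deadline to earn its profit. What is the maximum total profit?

184

Sort by profit descending; place each in the latest free slot ≤ its deadline.
By profit: C(d4,62), D(d3,43), B(d4,41), A(d3,38), F(d4,35), E(d3,27), G(d1,26)
C→slot 4; D→slot 3; B→slot 2; A→slot 1; F skipped; E skipped; G skipped.
Profit = 38 + 41 + 43 + 62 = 184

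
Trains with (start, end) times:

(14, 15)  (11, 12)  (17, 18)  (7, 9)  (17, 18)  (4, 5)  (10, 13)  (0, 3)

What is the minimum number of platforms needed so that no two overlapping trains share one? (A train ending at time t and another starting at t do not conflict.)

2

Events (time:±→running): 0:+→1 3:-→0 4:+→1 5:-→0 7:+→1 9:-→0 10:+→1 11:+→2 … peak 2.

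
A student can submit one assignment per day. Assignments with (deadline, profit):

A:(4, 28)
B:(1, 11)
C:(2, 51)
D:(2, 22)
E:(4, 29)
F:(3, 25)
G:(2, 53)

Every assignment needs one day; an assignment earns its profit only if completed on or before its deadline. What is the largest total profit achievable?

By profit: G(d2,53), C(d2,51), E(d4,29), A(d4,28), F(d3,25), D(d2,22), B(d1,11)
G→slot 2; C→slot 1; E→slot 4; A→slot 3; F skipped; D skipped; B skipped.
Profit = 51 + 53 + 28 + 29 = 161

161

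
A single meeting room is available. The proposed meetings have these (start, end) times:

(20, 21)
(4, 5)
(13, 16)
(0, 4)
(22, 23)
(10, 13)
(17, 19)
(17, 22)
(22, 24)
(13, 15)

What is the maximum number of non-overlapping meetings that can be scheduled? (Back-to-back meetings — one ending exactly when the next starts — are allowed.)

7

Sort by end time and greedily take each interval whose start is ≥ the last chosen end.
By end time: (0,4), (4,5), (10,13), (13,15), (13,16), (17,19), (20,21), (17,22), (22,23), (22,24).
Pick (0,4); next start ≥ 4 → (4,5); next start ≥ 5 → (10,13); next start ≥ 13 → (13,15); next start ≥ 15 → (17,19); next start ≥ 19 → (20,21); next start ≥ 21 → (22,23).
Selected 7 meetings.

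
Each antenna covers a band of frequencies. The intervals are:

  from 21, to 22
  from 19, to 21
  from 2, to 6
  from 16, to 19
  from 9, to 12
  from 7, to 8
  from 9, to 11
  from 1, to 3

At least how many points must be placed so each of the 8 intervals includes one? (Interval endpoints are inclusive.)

5

Sorted: [1,3] [2,6] [7,8] [9,11] [9,12] [16,19] [19,21] [21,22]
{[1,3],[2,6]} hit by 3; {[7,8]} hit by 8; {[9,11],[9,12]} hit by 11; {[16,19],[19,21]} hit by 19; {[21,22]} hit by 22.
Points: 3, 8, 11, 19, 22 (5 total).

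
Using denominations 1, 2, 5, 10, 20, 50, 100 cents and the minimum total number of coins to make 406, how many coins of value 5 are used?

1

Use the largest denomination that fits, subtract, and repeat.
406 − 4×100→6 − 1×5→1 − 1×1→0
Count of 5: 1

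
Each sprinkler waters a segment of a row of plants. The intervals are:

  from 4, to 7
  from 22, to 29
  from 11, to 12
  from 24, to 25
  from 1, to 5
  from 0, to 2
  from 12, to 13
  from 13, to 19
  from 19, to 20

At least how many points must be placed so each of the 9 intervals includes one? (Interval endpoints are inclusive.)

5

By right end: [0,2]  [1,5]  [4,7]  [11,12]  [12,13]  [13,19]  [19,20]  [24,25]  [22,29]
[0,2] uncovered → point at 2; [4,7] uncovered → point at 7; [11,12] uncovered → point at 12; [13,19] uncovered → point at 19; [24,25] uncovered → point at 25.
Points: 2, 7, 12, 19, 25 (5 total).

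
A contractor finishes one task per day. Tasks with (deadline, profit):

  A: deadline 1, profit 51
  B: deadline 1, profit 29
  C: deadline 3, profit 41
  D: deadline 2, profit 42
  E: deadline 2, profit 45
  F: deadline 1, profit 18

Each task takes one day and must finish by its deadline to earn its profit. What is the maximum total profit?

137

By profit: A(d1,51), E(d2,45), D(d2,42), C(d3,41), B(d1,29), F(d1,18)
A→slot 1; E→slot 2; D skipped; C→slot 3; B skipped; F skipped.
Profit = 51 + 45 + 41 = 137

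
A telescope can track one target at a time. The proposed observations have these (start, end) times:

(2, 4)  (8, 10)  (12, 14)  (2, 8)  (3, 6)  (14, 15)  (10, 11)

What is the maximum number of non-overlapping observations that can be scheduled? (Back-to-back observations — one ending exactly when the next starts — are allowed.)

Greedy by earliest finish: after sorting by end time, pick each interval compatible with the last pick.
By end time: (2,4), (3,6), (2,8), (8,10), (10,11), (12,14), (14,15).
Pick (2,4); next start ≥ 4 → (8,10); next start ≥ 10 → (10,11); next start ≥ 11 → (12,14); next start ≥ 14 → (14,15).
Selected 5 observations.

5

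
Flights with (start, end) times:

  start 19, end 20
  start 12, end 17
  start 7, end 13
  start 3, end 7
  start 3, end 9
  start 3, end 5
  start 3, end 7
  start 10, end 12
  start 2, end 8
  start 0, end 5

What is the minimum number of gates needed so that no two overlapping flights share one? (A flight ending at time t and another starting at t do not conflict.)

6

The answer is the maximum number of intervals overlapping at any instant.
starts: [0, 2, 3, 3, 3, 3, 7, 10, 12, 19]
ends:   [5, 5, 7, 7, 8, 9, 12, 13, 17, 20]
s0→1 s2→2 s3→3 s3→4 s3→5 s3→6  — peak 6.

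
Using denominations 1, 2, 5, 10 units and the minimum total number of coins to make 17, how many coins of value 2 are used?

17 = 1×10 + 1×5 + 1×2
Count of 2: 1

1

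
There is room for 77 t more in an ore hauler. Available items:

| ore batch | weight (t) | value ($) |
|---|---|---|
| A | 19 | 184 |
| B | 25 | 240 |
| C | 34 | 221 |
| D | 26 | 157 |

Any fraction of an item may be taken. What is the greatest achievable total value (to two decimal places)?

638.50

Ratios (sorted): A 9.68, B 9.60, C 6.50, D 6.04
take A (19 @ 184); take B (25 @ 240); take 33/34 of C → 214.50. Capacity used 77/77.
Total value = 638.50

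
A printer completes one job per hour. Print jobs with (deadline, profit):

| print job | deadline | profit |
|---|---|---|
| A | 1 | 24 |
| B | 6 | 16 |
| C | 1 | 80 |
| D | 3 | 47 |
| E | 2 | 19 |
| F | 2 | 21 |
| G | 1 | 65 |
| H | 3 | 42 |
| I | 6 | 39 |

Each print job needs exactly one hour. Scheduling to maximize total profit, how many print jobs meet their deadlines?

Take jobs in profit order; each goes to the latest open slot no later than its deadline.
Profit order: C=80 G=65 D=47 H=42 I=39 A=24 F=21 E=19 B=16
Assign: C→slot 1, G skipped, D→slot 3, H→slot 2, I→slot 6, A skipped, F skipped, E skipped, B→slot 5.
Slots: [1:C] [2:H] [3:D] [5:B] [6:I]
5 of 9 scheduled.

5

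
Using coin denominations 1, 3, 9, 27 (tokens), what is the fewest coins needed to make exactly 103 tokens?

103 − 3×27→22 − 2×9→4 − 1×3→1 − 1×1→0
Total coins = 3 + 2 + 1 + 1 = 7

7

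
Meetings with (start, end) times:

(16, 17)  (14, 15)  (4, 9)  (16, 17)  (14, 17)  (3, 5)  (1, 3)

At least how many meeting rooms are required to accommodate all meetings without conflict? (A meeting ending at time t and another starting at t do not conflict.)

3

starts: [1, 3, 4, 14, 14, 16, 16]
ends:   [3, 5, 9, 15, 17, 17, 17]
s1→1 e3→0 s3→1 s4→2 e5→1 e9→0 s14→1 s14→2 e15→1 s16→2 s16→3  — peak 3.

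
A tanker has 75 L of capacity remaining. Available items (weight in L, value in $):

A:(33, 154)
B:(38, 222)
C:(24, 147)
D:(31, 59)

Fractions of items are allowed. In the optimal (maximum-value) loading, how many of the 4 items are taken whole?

2

Sort by value per unit weight and fill in that order.
Ratios (sorted): C 6.12, B 5.84, A 4.67, D 1.90
take C (24 @ 147); take B (38 @ 222); take 13/33 of A → 60.67. Capacity used 75/75.
2 item(s) taken whole; one partial (take 13/33 of A).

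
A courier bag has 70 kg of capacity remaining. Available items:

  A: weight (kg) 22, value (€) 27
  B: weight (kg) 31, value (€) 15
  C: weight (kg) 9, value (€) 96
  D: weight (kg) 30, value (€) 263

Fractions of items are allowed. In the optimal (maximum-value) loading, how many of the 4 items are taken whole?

Greedy by value/weight ratio, highest first.
Ratios (sorted): C 10.67, D 8.77, A 1.23, B 0.48
take C (9 @ 96); take D (30 @ 263); take A (22 @ 27); take 9/31 of B → 4.35. Capacity used 70/70.
3 item(s) taken whole; one partial (take 9/31 of B).

3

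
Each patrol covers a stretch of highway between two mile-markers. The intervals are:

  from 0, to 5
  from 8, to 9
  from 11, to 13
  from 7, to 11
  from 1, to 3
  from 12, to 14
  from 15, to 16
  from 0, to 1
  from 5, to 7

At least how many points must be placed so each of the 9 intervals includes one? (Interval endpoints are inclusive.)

Sort by right endpoint; whenever an interval is uncovered, place a point at its right end.
Sorted: [0,1] [1,3] [0,5] [5,7] [8,9] [7,11] [11,13] [12,14] [15,16]
{[0,1],[1,3],[0,5]} hit by 1; {[5,7]} hit by 7; {[8,9],[7,11]} hit by 9; {[11,13],[12,14]} hit by 13; {[15,16]} hit by 16.
Points: 1, 7, 9, 13, 16 (5 total).

5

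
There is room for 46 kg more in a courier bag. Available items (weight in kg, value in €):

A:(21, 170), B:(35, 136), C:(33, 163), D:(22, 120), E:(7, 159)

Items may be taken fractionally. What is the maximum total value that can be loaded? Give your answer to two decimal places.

Greedy by value/weight ratio, highest first.
Ratios (sorted): E 22.71, A 8.10, D 5.45, C 4.94, B 3.89
take E (7 @ 159); take A (21 @ 170); take 18/22 of D → 98.18. Capacity used 46/46.
Total value = 427.18

427.18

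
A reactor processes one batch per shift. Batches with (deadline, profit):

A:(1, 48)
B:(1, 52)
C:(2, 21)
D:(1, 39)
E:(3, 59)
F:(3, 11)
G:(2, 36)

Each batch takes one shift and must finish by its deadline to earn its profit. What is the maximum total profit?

By profit: E(d3,59), B(d1,52), A(d1,48), D(d1,39), G(d2,36), C(d2,21), F(d3,11)
E→slot 3; B→slot 1; A skipped; D skipped; G→slot 2; C skipped; F skipped.
Profit = 52 + 36 + 59 = 147

147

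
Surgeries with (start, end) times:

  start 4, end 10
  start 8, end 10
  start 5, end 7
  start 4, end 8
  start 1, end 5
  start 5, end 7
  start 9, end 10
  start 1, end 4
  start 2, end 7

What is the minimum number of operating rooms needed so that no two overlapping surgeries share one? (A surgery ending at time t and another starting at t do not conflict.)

The answer is the maximum number of intervals overlapping at any instant.
starts: [1, 1, 2, 4, 4, 5, 5, 8, 9]
ends:   [4, 5, 7, 7, 7, 8, 10, 10, 10]
s1→1 s1→2 s2→3 e4→2 s4→3 s4→4 e5→3 s5→4 s5→5  — peak 5.

5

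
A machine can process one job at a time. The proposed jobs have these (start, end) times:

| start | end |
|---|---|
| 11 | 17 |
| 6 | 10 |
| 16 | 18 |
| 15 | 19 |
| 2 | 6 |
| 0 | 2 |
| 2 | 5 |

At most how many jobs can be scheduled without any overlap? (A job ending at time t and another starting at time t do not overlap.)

Order by finish time; keep every interval that doesn't clash with the previous kept one.
Sorted by end: (0,2)  (2,5)  (2,6)  (6,10)  (11,17)  (16,18)  (15,19)
take (0,2); take (2,5); take (6,10); take (11,17); skip (16,18).
Selected 4 jobs.

4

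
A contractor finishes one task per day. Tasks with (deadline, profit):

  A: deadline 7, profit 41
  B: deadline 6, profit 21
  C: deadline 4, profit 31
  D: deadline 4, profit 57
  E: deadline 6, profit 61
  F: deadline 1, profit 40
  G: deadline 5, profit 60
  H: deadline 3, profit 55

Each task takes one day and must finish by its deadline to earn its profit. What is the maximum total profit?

345

Profit order: E=61 G=60 D=57 H=55 A=41 F=40 C=31 B=21
Assign: E→slot 6, G→slot 5, D→slot 4, H→slot 3, A→slot 7, F→slot 1, C→slot 2, B skipped.
Slots: [1:F] [2:C] [3:H] [4:D] [5:G] [6:E] [7:A]
Profit = 40 + 31 + 55 + 57 + 60 + 61 + 41 = 345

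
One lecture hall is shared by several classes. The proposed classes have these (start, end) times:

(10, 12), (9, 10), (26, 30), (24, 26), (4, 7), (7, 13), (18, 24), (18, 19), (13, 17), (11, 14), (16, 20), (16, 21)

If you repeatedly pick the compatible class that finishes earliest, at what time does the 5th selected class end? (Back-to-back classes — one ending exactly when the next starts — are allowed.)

19

Sort by end time and greedily take each interval whose start is ≥ the last chosen end.
By end time: (4,7), (9,10), (10,12), (7,13), (11,14), (13,17), (18,19), (16,20), (16,21), (18,24), (24,26), (26,30).
Pick (4,7); next start ≥ 7 → (9,10); next start ≥ 10 → (10,12); next start ≥ 12 → (13,17); next start ≥ 17 → (18,19); next start ≥ 19 → (24,26); next start ≥ 26 → (26,30).
Selected: (4,7) (9,10) (10,12) (13,17) (18,19) (24,26) (26,30)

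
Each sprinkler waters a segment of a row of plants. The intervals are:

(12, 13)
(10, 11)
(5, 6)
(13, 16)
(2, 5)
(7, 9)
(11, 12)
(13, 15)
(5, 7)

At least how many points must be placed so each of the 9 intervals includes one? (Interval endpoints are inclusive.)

4

Sort by right endpoint; whenever an interval is uncovered, place a point at its right end.
By right end: [2,5]  [5,6]  [5,7]  [7,9]  [10,11]  [11,12]  [12,13]  [13,15]  [13,16]
[2,5] uncovered → point at 5; [7,9] uncovered → point at 9; [10,11] uncovered → point at 11; [12,13] uncovered → point at 13.
Points: 5, 9, 11, 13 (4 total).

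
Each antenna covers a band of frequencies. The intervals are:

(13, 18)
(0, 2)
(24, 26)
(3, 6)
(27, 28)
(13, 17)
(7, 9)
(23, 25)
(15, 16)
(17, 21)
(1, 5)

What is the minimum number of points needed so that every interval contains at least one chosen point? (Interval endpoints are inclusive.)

Sorted: [0,2] [1,5] [3,6] [7,9] [15,16] [13,17] [13,18] [17,21] [23,25] [24,26] [27,28]
{[0,2],[1,5]} hit by 2; {[3,6]} hit by 6; {[7,9]} hit by 9; {[15,16],[13,17],[13,18]} hit by 16; {[17,21]} hit by 21; {[23,25],[24,26]} hit by 25; {[27,28]} hit by 28.
Points: 2, 6, 9, 16, 21, 25, 28 (7 total).

7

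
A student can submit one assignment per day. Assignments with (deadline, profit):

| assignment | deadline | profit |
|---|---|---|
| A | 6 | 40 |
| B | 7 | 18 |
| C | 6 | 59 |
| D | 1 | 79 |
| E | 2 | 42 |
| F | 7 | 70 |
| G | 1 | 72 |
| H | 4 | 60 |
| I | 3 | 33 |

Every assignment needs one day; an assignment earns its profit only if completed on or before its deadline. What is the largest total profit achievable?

383

Sort by profit descending; place each in the latest free slot ≤ its deadline.
By profit: D(d1,79), G(d1,72), F(d7,70), H(d4,60), C(d6,59), E(d2,42), A(d6,40), I(d3,33), B(d7,18)
D→slot 1; G skipped; F→slot 7; H→slot 4; C→slot 6; E→slot 2; A→slot 5; I→slot 3; B skipped.
Profit = 79 + 42 + 33 + 60 + 40 + 59 + 70 = 383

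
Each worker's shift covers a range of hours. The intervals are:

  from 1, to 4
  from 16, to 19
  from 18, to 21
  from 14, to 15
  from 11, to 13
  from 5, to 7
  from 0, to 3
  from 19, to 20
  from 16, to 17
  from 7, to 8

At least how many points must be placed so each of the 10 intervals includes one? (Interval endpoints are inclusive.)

6

Sort by right endpoint; whenever an interval is uncovered, place a point at its right end.
By right end: [0,3]  [1,4]  [5,7]  [7,8]  [11,13]  [14,15]  [16,17]  [16,19]  [19,20]  [18,21]
[0,3] uncovered → point at 3; [5,7] uncovered → point at 7; [11,13] uncovered → point at 13; [14,15] uncovered → point at 15; [16,17] uncovered → point at 17; [19,20] uncovered → point at 20.
Points: 3, 7, 13, 15, 17, 20 (6 total).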